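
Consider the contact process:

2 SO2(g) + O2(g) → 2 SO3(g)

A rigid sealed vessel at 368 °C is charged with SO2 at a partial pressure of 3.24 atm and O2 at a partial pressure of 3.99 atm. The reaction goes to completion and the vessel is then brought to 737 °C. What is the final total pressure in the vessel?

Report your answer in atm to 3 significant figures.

8.84 atm

Because the vessel is rigid and T is held at 368 °C, work the stoichiometry in partial pressures (P_i = n_iRT/V).
P(O2) required for 3.24 atm of SO2 = (1/2) × 3.24 = 1.620 atm; available 3.99 atm, so SO2 is limiting.
P(O2) remaining = 3.99 − (1/2) × 3.24 = 2.370 atm
P(gaseous products) = (2)/2 × 3.24 = 3.240 atm
P_total at 368 °C = 2.370 + 3.240 = 5.610 atm
Scaling to 737 °C: P = 5.610 × 1010.15/641.15 = 8.839 atm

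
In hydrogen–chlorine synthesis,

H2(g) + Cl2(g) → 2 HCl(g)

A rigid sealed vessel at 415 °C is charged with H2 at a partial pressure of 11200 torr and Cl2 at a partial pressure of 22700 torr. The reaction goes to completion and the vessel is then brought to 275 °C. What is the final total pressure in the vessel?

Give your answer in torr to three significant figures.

27000 torr

With V and T fixed, P_i ∝ n_i, so the mole ratios apply directly to partial pressures at 415 °C.
P(Cl2) required for 11200 torr of H2 = (1/1) × 11200 = 11200 torr; available 22700 torr, so H2 is limiting.
P(Cl2) remaining = 22700 − (1/1) × 11200 = 11500 torr
P(gaseous products) = (2)/1 × 11200 = 22400 torr
P_total at 415 °C = 11500 + 22400 = 33900 torr
Scaling to 275 °C: P = 33900 × 548.15/688.15 = 27000 torr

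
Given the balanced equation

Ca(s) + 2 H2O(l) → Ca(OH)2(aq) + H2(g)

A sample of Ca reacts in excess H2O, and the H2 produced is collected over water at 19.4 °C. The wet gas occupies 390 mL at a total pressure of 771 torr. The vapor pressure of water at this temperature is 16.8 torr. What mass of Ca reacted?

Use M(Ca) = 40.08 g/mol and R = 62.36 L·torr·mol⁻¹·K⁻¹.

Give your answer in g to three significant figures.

0.646 g

P(H2) = 771 − 16.8 = 754.2 torr
n(H2) = PV/RT = (754.2 × 0.3900) / (62.36 × 292.55) = 0.01612 mol
n(Ca) = (1/1) × 0.01612 = 0.01612 mol
m(Ca) = 0.01612 × 40.08 = 0.6461 g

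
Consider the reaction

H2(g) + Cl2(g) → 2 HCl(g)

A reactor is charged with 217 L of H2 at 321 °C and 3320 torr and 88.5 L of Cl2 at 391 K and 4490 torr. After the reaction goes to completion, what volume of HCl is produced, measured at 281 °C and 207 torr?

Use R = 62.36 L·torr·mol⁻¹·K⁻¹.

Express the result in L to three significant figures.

n(H2) = PV/RT = (3320 × 217) / (62.36 × 594.15) = 19.44 mol
n(Cl2) = PV/RT = (4490 × 88.5) / (62.36 × 391) = 16.30 mol
For 19.44 mol H2, stoichiometry requires (1/1) × 19.44 = 19.44 mol Cl2; 16.30 mol is available, so Cl2 is limiting.
n(HCl) = (2/1) × 16.30 = 32.60 mol
V(HCl) = nRT/P = 32.60 × 62.36 × 554.15 / 207 = 5442 L

5440 L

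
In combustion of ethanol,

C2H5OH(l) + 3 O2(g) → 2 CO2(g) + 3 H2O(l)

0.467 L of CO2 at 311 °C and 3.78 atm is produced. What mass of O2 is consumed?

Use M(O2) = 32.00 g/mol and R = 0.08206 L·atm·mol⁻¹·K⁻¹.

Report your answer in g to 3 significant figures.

1.77 g

n(CO2) = PV/RT = (3.78 × 0.467) / (0.08206 × 584.15) = 0.03683 mol
n(O2) = (3/2) × 0.03683 = 0.05525 mol
m(O2) = 0.05525 × 32.00 = 1.768 g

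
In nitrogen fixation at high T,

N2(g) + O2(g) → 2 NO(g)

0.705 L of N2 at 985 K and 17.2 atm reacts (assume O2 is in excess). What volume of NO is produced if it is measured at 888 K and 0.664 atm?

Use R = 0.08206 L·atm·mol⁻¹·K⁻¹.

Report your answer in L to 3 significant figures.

n(N2) = PV/RT = (17.2 × 0.705) / (0.08206 × 985) = 0.1500 mol
n(NO) = (2/1) × 0.1500 = 0.3000 mol
V = nRT/P = 0.3000 × 0.08206 × 888 / 0.664 = 32.92 L

32.9 L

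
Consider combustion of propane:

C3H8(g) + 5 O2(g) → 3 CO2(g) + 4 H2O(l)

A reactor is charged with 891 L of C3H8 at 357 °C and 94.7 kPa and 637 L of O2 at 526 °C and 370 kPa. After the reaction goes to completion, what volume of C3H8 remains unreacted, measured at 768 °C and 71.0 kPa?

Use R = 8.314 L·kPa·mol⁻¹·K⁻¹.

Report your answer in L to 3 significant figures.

1100 L

n(C3H8) = PV/RT = (94.7 × 891) / (8.314 × 630.15) = 16.11 mol
n(O2) = PV/RT = (370 × 637) / (8.314 × 799.15) = 35.47 mol
For 16.11 mol C3H8, stoichiometry requires (5/1) × 16.11 = 80.55 mol O2; 35.47 mol is available, so O2 is limiting.
n(C3H8) consumed = (1/5) × 35.47 = 7.094 mol; remaining = 16.11 − 7.094 = 9.016 mol
V(C3H8) = nRT/P = 9.016 × 8.314 × 1041.15 / 71.0 = 1099 L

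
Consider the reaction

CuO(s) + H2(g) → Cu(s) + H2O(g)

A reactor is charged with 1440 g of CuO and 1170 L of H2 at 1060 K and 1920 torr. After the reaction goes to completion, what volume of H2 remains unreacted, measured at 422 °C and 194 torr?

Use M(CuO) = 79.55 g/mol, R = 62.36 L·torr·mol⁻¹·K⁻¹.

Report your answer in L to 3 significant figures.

n(CuO) = 1440 / 79.55 = 18.10 mol
n(H2) = PV/RT = (1920 × 1170) / (62.36 × 1060) = 33.98 mol
For 18.10 mol CuO, stoichiometry requires (1/1) × 18.10 = 18.10 mol H2; 33.98 mol is available, so CuO is limiting.
n(H2) consumed = (1/1) × 18.10 = 18.10 mol; remaining = 33.98 − 18.10 = 15.88 mol
V(H2) = nRT/P = 15.88 × 62.36 × 695.15 / 194 = 3548 L

3550 L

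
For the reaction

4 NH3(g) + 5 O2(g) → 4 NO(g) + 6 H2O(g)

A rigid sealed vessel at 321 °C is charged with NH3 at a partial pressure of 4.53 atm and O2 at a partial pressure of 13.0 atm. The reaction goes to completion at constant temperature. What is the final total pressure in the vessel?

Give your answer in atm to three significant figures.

At constant V, partial pressures at 321 °C are proportional to moles, so apply stoichiometry directly to pressures.
P(O2) required for 4.53 atm of NH3 = (5/4) × 4.53 = 5.663 atm; available 13.0 atm, so NH3 is limiting.
P(O2) remaining = 13.0 − (5/4) × 4.53 = 7.337 atm
P(gaseous products) = (4+6)/4 × 4.53 = 11.33 atm
P_total at 321 °C = 7.337 + 11.33 = 18.67 atm

18.7 atm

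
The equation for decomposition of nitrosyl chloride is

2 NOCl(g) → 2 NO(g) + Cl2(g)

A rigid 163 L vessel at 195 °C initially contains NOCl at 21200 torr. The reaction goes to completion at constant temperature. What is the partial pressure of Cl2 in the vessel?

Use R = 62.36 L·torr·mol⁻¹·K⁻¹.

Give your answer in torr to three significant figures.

10600 torr

n(NOCl)₀ = PV/RT = (21200 × 163) / (62.36 × 468.15) = 118.4 mol
n(Cl2) = (1/2) × 118.4 = 59.20 mol
P(Cl2) = nRT/V = 59.20 × 62.36 × 468.15 / 163 = 10600 torr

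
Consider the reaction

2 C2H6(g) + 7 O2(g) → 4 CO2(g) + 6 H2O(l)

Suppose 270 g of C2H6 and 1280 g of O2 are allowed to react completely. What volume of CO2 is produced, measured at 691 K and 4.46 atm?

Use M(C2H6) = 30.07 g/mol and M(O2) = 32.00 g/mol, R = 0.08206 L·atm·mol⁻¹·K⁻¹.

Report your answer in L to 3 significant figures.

n(C2H6) = 270 / 30.07 = 8.979 mol
n(O2) = 1280 / 32.00 = 40.00 mol
For 8.979 mol C2H6, stoichiometry requires (7/2) × 8.979 = 31.43 mol O2; 40.00 mol is available, so C2H6 is limiting.
n(CO2) = (4/2) × 8.979 = 17.96 mol
V(CO2) = nRT/P = 17.96 × 0.08206 × 691 / 4.46 = 228.3 L

228 L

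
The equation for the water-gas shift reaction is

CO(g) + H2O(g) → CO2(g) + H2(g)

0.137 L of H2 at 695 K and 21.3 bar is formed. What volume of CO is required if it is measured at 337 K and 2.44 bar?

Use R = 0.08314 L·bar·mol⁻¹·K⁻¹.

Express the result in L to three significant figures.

0.580 L

n(H2) = PV/RT = (21.3 × 0.137) / (0.08314 × 695) = 0.05050 mol
n(CO) = (1/1) × 0.05050 = 0.05050 mol
V = nRT/P = 0.05050 × 0.08314 × 337 / 2.44 = 0.5799 L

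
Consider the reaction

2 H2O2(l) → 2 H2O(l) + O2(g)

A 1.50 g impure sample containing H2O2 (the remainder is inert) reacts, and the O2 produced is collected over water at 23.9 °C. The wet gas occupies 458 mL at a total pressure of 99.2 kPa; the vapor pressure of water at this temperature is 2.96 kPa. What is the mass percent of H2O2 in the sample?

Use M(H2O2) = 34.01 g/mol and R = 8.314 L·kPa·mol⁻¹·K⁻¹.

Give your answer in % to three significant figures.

80.9 %

P(O2) = 99.2 − 2.96 = 96.24 kPa
n(O2) = PV/RT = (96.24 × 0.4580) / (8.314 × 297.05) = 0.01785 mol
n(H2O2) = (2/1) × 0.01785 = 0.03570 mol
m(H2O2) = 0.03570 × 34.01 = 1.214 g
%H2O2 = 1.214 / 1.50 × 100 = 80.93%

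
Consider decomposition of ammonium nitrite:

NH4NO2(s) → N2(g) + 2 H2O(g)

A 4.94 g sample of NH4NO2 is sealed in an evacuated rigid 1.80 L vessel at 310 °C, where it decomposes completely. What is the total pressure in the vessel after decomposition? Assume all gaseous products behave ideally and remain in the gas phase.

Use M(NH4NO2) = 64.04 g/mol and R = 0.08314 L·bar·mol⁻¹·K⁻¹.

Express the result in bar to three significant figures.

n(NH4NO2) = 4.94 / 64.04 = 0.07714 mol
n(gas produced) = (3/1) × 0.07714 = 0.2314 mol
P = nRT/V = 0.2314 × 0.08314 × 583.15 / 1.80 = 6.233 bar

6.23 bar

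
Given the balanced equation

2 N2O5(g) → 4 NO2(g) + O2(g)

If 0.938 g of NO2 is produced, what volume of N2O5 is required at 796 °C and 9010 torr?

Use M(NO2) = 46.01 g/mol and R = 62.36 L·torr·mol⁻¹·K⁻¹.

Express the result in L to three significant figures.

0.0754 L

n(NO2) = 0.9380 / 46.01 = 0.02039 mol
n(N2O5) = (2/4) × 0.02039 = 0.01019 mol
V = nRT/P = 0.01019 × 62.36 × 1069.15 / 9010 = 0.07540 L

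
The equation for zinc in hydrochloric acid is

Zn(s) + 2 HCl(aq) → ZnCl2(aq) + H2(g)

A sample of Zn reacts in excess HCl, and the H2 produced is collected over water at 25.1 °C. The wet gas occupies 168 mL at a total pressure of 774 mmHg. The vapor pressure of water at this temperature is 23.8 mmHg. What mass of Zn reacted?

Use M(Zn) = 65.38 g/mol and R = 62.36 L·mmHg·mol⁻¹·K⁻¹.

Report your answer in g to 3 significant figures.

P(H2) = 774 − 23.8 = 750.2 mmHg
n(H2) = PV/RT = (750.2 × 0.1680) / (62.36 × 298.25) = 0.006776 mol
n(Zn) = (1/1) × 0.006776 = 0.006776 mol
m(Zn) = 0.006776 × 65.38 = 0.4430 g

0.443 g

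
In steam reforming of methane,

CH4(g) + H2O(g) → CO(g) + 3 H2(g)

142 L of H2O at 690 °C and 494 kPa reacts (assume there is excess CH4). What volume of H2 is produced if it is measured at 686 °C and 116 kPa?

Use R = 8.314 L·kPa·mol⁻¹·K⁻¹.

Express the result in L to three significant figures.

n(H2O) = PV/RT = (494 × 142) / (8.314 × 963.15) = 8.760 mol
n(H2) = (3/1) × 8.760 = 26.28 mol
V = nRT/P = 26.28 × 8.314 × 959.15 / 116 = 1807 L

1810 L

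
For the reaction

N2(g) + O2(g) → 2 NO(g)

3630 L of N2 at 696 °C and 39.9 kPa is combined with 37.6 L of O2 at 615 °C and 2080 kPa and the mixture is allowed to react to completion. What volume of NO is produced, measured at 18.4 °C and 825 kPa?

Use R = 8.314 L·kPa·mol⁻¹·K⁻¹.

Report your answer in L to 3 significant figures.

62.2 L

n(N2) = PV/RT = (39.9 × 3630) / (8.314 × 969.15) = 17.98 mol
n(O2) = PV/RT = (2080 × 37.6) / (8.314 × 888.15) = 10.59 mol
For 17.98 mol N2, stoichiometry requires (1/1) × 17.98 = 17.98 mol O2; 10.59 mol is available, so O2 is limiting.
n(NO) = (2/1) × 10.59 = 21.18 mol
V(NO) = nRT/P = 21.18 × 8.314 × 291.55 / 825 = 62.23 L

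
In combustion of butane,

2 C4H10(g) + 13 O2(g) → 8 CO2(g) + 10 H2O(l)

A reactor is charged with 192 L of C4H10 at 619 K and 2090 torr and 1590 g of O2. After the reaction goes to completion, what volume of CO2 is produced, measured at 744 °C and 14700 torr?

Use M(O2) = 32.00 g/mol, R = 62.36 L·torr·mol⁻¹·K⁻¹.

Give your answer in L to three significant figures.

n(C4H10) = PV/RT = (2090 × 192) / (62.36 × 619) = 10.40 mol
n(O2) = 1590 / 32.00 = 49.69 mol
For 10.40 mol C4H10, stoichiometry requires (13/2) × 10.40 = 67.60 mol O2; 49.69 mol is available, so O2 is limiting.
n(CO2) = (8/13) × 49.69 = 30.58 mol
V(CO2) = nRT/P = 30.58 × 62.36 × 1017.15 / 14700 = 132.0 L

132 L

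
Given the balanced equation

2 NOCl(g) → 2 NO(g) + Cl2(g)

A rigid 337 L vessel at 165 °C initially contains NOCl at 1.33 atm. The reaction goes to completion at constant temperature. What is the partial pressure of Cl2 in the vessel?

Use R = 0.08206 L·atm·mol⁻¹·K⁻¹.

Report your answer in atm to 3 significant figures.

0.665 atm

n(NOCl)₀ = PV/RT = (1.33 × 337) / (0.08206 × 438.15) = 12.47 mol
n(Cl2) = (1/2) × 12.47 = 6.235 mol
P(Cl2) = nRT/V = 6.235 × 0.08206 × 438.15 / 337 = 0.6652 atm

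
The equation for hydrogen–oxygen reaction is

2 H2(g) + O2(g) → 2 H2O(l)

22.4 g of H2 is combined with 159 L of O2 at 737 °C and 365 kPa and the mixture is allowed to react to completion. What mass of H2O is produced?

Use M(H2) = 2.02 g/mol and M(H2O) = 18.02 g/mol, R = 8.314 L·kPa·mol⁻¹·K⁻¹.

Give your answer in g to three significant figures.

200 g

n(H2) = 22.4 / 2.02 = 11.09 mol
n(O2) = PV/RT = (365 × 159) / (8.314 × 1010.15) = 6.910 mol
For 11.09 mol H2, stoichiometry requires (1/2) × 11.09 = 5.545 mol O2; 6.910 mol is available, so H2 is limiting.
n(H2O) = (2/2) × 11.09 = 11.09 mol
m(H2O) = 11.09 × 18.02 = 199.8 g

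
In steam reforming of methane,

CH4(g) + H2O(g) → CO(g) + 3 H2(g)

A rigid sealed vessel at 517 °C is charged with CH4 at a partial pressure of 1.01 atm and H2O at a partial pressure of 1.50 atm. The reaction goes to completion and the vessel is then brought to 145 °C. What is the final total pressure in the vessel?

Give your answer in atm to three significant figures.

2.40 atm

Because the vessel is rigid and T is held at 517 °C, work the stoichiometry in partial pressures (P_i = n_iRT/V).
P(H2O) required for 1.01 atm of CH4 = (1/1) × 1.01 = 1.010 atm; available 1.50 atm, so CH4 is limiting.
P(H2O) remaining = 1.50 − (1/1) × 1.01 = 0.4900 atm
P(gaseous products) = (1+3)/1 × 1.01 = 4.040 atm
P_total at 517 °C = 0.4900 + 4.040 = 4.530 atm
Scaling to 145 °C: P = 4.530 × 418.15/790.15 = 2.397 atm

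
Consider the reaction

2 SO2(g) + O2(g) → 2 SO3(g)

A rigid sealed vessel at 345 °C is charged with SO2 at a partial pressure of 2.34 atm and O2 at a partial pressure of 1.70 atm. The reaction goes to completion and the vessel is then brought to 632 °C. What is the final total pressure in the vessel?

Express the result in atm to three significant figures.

At constant V, partial pressures at 345 °C are proportional to moles, so apply stoichiometry directly to pressures.
P(O2) required for 2.34 atm of SO2 = (1/2) × 2.34 = 1.170 atm; available 1.70 atm, so SO2 is limiting.
P(O2) remaining = 1.70 − (1/2) × 2.34 = 0.5300 atm
P(gaseous products) = (2)/2 × 2.34 = 2.340 atm
P_total at 345 °C = 0.5300 + 2.340 = 2.870 atm
Scaling to 632 °C: P = 2.870 × 905.15/618.15 = 4.203 atm

4.20 atm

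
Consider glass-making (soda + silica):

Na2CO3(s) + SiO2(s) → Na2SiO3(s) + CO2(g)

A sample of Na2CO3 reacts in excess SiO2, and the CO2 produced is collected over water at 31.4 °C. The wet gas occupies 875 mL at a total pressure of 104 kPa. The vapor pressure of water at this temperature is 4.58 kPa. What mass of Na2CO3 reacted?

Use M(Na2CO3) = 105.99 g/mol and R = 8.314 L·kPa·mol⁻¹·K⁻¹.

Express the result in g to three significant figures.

3.64 g

P(CO2) = 104 − 4.58 = 99.42 kPa
n(CO2) = PV/RT = (99.42 × 0.8750) / (8.314 × 304.55) = 0.03436 mol
n(Na2CO3) = (1/1) × 0.03436 = 0.03436 mol
m(Na2CO3) = 0.03436 × 105.99 = 3.642 g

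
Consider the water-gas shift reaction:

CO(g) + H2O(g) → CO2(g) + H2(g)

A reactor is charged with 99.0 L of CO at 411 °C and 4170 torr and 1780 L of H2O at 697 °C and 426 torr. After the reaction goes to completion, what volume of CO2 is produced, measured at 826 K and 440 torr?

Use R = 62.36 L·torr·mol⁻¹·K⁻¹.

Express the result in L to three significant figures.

1130 L

n(CO) = PV/RT = (4170 × 99.0) / (62.36 × 684.15) = 9.676 mol
n(H2O) = PV/RT = (426 × 1780) / (62.36 × 970.15) = 12.53 mol
For 9.676 mol CO, stoichiometry requires (1/1) × 9.676 = 9.676 mol H2O; 12.53 mol is available, so CO is limiting.
n(CO2) = (1/1) × 9.676 = 9.676 mol
V(CO2) = nRT/P = 9.676 × 62.36 × 826 / 440 = 1133 L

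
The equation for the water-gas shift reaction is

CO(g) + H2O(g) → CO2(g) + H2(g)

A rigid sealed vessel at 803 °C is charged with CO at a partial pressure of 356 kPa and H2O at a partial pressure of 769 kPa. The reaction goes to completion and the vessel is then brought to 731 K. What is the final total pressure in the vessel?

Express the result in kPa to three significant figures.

764 kPa

With V and T fixed, P_i ∝ n_i, so the mole ratios apply directly to partial pressures at 803 °C.
P(H2O) required for 356 kPa of CO = (1/1) × 356 = 356.0 kPa; available 769 kPa, so CO is limiting.
P(H2O) remaining = 769 − (1/1) × 356 = 413.0 kPa
P(gaseous products) = (1+1)/1 × 356 = 712.0 kPa
P_total at 803 °C = 413.0 + 712.0 = 1125 kPa
Scaling to 731 K: P = 1125 × 731/1076.15 = 764.2 kPa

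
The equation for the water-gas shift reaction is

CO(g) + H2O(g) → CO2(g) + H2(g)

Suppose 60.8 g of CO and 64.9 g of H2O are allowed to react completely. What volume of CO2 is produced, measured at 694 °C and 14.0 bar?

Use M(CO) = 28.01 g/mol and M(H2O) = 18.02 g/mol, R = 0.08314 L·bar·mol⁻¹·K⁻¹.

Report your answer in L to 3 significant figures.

n(CO) = 60.8 / 28.01 = 2.171 mol
n(H2O) = 64.9 / 18.02 = 3.602 mol
For 2.171 mol CO, stoichiometry requires (1/1) × 2.171 = 2.171 mol H2O; 3.602 mol is available, so CO is limiting.
n(CO2) = (1/1) × 2.171 = 2.171 mol
V(CO2) = nRT/P = 2.171 × 0.08314 × 967.15 / 14.0 = 12.47 L

12.5 L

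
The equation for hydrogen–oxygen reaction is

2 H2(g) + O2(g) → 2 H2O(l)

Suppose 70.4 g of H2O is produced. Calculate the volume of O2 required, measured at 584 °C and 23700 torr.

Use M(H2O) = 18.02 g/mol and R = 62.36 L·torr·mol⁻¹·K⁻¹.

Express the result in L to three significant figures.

n(H2O) = 70.40 / 18.02 = 3.907 mol
n(O2) = (1/2) × 3.907 = 1.954 mol
V = nRT/P = 1.954 × 62.36 × 857.15 / 23700 = 4.407 L

4.41 L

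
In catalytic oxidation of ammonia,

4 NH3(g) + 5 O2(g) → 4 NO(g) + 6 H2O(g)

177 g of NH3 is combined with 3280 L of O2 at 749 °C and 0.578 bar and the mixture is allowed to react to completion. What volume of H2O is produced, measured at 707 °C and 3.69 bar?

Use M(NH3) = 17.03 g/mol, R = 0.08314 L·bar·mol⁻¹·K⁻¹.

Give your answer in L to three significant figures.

n(NH3) = 177 / 17.03 = 10.39 mol
n(O2) = PV/RT = (0.578 × 3280) / (0.08314 × 1022.15) = 22.31 mol
For 10.39 mol NH3, stoichiometry requires (5/4) × 10.39 = 12.99 mol O2; 22.31 mol is available, so NH3 is limiting.
n(H2O) = (6/4) × 10.39 = 15.59 mol
V(H2O) = nRT/P = 15.59 × 0.08314 × 980.15 / 3.69 = 344.3 L

344 L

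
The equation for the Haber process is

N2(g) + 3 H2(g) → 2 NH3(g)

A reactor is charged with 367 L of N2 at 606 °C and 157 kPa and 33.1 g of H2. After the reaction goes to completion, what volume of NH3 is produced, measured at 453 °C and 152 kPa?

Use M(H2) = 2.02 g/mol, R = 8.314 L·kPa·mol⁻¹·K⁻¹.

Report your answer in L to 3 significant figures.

434 L

n(N2) = PV/RT = (157 × 367) / (8.314 × 879.15) = 7.883 mol
n(H2) = 33.1 / 2.02 = 16.39 mol
For 7.883 mol N2, stoichiometry requires (3/1) × 7.883 = 23.65 mol H2; 16.39 mol is available, so H2 is limiting.
n(NH3) = (2/3) × 16.39 = 10.93 mol
V(NH3) = nRT/P = 10.93 × 8.314 × 726.15 / 152 = 434.1 L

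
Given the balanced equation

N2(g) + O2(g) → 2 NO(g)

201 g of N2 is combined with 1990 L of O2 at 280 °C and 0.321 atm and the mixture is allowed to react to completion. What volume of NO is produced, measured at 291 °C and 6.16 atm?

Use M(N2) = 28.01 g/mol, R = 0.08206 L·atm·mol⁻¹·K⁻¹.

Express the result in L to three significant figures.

108 L

n(N2) = 201 / 28.01 = 7.176 mol
n(O2) = PV/RT = (0.321 × 1990) / (0.08206 × 553.15) = 14.07 mol
For 7.176 mol N2, stoichiometry requires (1/1) × 7.176 = 7.176 mol O2; 14.07 mol is available, so N2 is limiting.
n(NO) = (2/1) × 7.176 = 14.35 mol
V(NO) = nRT/P = 14.35 × 0.08206 × 564.15 / 6.16 = 107.8 L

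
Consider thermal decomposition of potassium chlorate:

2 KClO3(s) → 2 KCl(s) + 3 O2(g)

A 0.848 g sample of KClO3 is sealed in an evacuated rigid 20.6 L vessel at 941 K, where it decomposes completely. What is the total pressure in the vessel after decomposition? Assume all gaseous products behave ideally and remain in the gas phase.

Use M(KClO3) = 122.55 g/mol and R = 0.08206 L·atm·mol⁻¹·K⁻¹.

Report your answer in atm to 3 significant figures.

0.0389 atm

n(KClO3) = 0.848 / 122.55 = 0.006920 mol
n(gas produced) = (3/2) × 0.006920 = 0.01038 mol
P = nRT/V = 0.01038 × 0.08206 × 941 / 20.6 = 0.03891 atm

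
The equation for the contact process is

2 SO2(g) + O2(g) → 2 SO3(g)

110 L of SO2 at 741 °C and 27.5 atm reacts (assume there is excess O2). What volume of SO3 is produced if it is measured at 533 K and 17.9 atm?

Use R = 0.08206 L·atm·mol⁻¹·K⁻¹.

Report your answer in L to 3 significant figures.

88.8 L

n(SO2) = PV/RT = (27.5 × 110) / (0.08206 × 1014.15) = 36.35 mol
n(SO3) = (2/2) × 36.35 = 36.35 mol
V = nRT/P = 36.35 × 0.08206 × 533 / 17.9 = 88.82 L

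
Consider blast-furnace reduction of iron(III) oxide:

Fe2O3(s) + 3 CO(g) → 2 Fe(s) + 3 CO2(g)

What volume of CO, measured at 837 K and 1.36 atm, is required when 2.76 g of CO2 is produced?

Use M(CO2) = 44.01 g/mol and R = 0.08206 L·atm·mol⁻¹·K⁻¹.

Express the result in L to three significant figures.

n(CO2) = 2.760 / 44.01 = 0.06271 mol
n(CO) = (3/3) × 0.06271 = 0.06271 mol
V = nRT/P = 0.06271 × 0.08206 × 837 / 1.36 = 3.167 L

3.17 L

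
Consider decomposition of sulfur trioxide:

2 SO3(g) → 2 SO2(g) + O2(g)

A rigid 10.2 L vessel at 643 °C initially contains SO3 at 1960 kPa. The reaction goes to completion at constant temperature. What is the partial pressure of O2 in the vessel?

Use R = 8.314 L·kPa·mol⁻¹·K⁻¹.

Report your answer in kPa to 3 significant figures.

n(SO3)₀ = PV/RT = (1960 × 10.2) / (8.314 × 916.15) = 2.625 mol
n(O2) = (1/2) × 2.625 = 1.312 mol
P(O2) = nRT/V = 1.312 × 8.314 × 916.15 / 10.2 = 979.7 kPa

980 kPa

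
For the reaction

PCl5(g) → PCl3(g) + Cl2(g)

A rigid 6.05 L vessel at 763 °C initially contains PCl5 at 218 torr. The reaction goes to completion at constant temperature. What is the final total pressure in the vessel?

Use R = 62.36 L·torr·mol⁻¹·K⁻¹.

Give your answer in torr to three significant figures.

Rigid vessel, constant T ⇒ P scales with total gas moles (1 → 2).
P_final = (2/1) × 218 = 436.0 torr

436 torr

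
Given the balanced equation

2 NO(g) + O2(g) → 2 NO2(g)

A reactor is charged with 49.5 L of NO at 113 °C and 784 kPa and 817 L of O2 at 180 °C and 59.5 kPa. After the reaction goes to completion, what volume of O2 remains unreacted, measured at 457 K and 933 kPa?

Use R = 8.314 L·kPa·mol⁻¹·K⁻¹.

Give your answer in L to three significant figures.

n(NO) = PV/RT = (784 × 49.5) / (8.314 × 386.15) = 12.09 mol
n(O2) = PV/RT = (59.5 × 817) / (8.314 × 453.15) = 12.90 mol
For 12.09 mol NO, stoichiometry requires (1/2) × 12.09 = 6.045 mol O2; 12.90 mol is available, so NO is limiting.
n(O2) consumed = (1/2) × 12.09 = 6.045 mol; remaining = 12.90 − 6.045 = 6.855 mol
V(O2) = nRT/P = 6.855 × 8.314 × 457 / 933 = 27.92 L

27.9 L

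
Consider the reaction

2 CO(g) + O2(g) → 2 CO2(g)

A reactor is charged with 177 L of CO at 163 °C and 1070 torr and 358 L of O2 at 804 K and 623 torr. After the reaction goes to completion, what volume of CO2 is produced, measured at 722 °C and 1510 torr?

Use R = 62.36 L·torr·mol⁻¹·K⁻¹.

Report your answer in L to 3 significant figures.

n(CO) = PV/RT = (1070 × 177) / (62.36 × 436.15) = 6.963 mol
n(O2) = PV/RT = (623 × 358) / (62.36 × 804) = 4.448 mol
For 6.963 mol CO, stoichiometry requires (1/2) × 6.963 = 3.482 mol O2; 4.448 mol is available, so CO is limiting.
n(CO2) = (2/2) × 6.963 = 6.963 mol
V(CO2) = nRT/P = 6.963 × 62.36 × 995.15 / 1510 = 286.2 L

286 L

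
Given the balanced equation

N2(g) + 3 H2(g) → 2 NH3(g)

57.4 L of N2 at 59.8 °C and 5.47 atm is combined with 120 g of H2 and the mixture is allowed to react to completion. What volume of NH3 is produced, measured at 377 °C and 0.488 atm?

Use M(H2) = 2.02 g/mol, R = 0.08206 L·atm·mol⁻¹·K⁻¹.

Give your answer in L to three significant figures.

2510 L

n(N2) = PV/RT = (5.47 × 57.4) / (0.08206 × 332.95) = 11.49 mol
n(H2) = 120 / 2.02 = 59.41 mol
For 11.49 mol N2, stoichiometry requires (3/1) × 11.49 = 34.47 mol H2; 59.41 mol is available, so N2 is limiting.
n(NH3) = (2/1) × 11.49 = 22.98 mol
V(NH3) = nRT/P = 22.98 × 0.08206 × 650.15 / 0.488 = 2512 L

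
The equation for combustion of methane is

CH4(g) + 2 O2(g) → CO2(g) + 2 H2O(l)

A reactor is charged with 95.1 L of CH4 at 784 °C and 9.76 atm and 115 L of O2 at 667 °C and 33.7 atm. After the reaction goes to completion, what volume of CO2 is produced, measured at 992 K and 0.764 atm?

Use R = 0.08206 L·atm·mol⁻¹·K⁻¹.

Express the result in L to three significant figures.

1140 L

n(CH4) = PV/RT = (9.76 × 95.1) / (0.08206 × 1057.15) = 10.70 mol
n(O2) = PV/RT = (33.7 × 115) / (0.08206 × 940.15) = 50.23 mol
For 10.70 mol CH4, stoichiometry requires (2/1) × 10.70 = 21.40 mol O2; 50.23 mol is available, so CH4 is limiting.
n(CO2) = (1/1) × 10.70 = 10.70 mol
V(CO2) = nRT/P = 10.70 × 0.08206 × 992 / 0.764 = 1140 L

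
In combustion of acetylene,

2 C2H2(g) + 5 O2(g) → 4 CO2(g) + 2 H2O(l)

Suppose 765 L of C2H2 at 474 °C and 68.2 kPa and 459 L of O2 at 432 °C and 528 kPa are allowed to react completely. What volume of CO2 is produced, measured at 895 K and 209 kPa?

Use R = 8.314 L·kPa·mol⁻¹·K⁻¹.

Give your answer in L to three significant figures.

n(C2H2) = PV/RT = (68.2 × 765) / (8.314 × 747.15) = 8.399 mol
n(O2) = PV/RT = (528 × 459) / (8.314 × 705.15) = 41.34 mol
For 8.399 mol C2H2, stoichiometry requires (5/2) × 8.399 = 21.00 mol O2; 41.34 mol is available, so C2H2 is limiting.
n(CO2) = (4/2) × 8.399 = 16.80 mol
V(CO2) = nRT/P = 16.80 × 8.314 × 895 / 209 = 598.1 L

598 L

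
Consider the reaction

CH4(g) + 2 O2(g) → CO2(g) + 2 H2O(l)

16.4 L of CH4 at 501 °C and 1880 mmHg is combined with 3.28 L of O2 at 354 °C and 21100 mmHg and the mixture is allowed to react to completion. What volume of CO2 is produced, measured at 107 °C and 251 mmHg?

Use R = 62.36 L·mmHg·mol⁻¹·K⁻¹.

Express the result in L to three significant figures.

n(CH4) = PV/RT = (1880 × 16.4) / (62.36 × 774.15) = 0.6387 mol
n(O2) = PV/RT = (21100 × 3.28) / (62.36 × 627.15) = 1.770 mol
For 0.6387 mol CH4, stoichiometry requires (2/1) × 0.6387 = 1.277 mol O2; 1.770 mol is available, so CH4 is limiting.
n(CO2) = (1/1) × 0.6387 = 0.6387 mol
V(CO2) = nRT/P = 0.6387 × 62.36 × 380.15 / 251 = 60.32 L

60.3 L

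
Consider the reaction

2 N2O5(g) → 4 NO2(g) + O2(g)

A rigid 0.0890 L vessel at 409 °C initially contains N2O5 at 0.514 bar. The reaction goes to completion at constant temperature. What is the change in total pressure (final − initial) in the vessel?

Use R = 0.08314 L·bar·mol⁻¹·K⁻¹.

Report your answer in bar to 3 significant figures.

Since T and V are fixed, P_final/P_initial = n_final/n_initial = 5/2.
P_final = (5/2) × 0.514 = 1.285 bar; ΔP = 1.285 − 0.514 = 0.7710 bar

0.771 bar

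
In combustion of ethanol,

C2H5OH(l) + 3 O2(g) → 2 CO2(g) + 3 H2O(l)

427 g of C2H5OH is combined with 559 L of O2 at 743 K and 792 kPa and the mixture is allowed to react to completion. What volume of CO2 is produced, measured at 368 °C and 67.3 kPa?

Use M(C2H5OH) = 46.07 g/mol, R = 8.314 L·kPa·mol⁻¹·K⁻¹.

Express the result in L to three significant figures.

n(C2H5OH) = 427 / 46.07 = 9.269 mol
n(O2) = PV/RT = (792 × 559) / (8.314 × 743) = 71.67 mol
For 9.269 mol C2H5OH, stoichiometry requires (3/1) × 9.269 = 27.81 mol O2; 71.67 mol is available, so C2H5OH is limiting.
n(CO2) = (2/1) × 9.269 = 18.54 mol
V(CO2) = nRT/P = 18.54 × 8.314 × 641.15 / 67.3 = 1468 L

1470 L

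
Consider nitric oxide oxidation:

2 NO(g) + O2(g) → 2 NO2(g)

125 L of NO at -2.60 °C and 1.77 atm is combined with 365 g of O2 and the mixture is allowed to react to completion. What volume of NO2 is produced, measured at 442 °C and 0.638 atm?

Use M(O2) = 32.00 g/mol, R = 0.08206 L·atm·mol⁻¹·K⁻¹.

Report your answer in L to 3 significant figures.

917 L

n(NO) = PV/RT = (1.77 × 125) / (0.08206 × 270.55) = 9.966 mol
n(O2) = 365 / 32.00 = 11.41 mol
For 9.966 mol NO, stoichiometry requires (1/2) × 9.966 = 4.983 mol O2; 11.41 mol is available, so NO is limiting.
n(NO2) = (2/2) × 9.966 = 9.966 mol
V(NO2) = nRT/P = 9.966 × 0.08206 × 715.15 / 0.638 = 916.7 L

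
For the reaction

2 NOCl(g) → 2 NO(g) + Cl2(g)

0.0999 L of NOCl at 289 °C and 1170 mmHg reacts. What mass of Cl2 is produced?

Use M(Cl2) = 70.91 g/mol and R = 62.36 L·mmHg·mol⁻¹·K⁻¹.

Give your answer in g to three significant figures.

n(NOCl) = PV/RT = (1170 × 0.0999) / (62.36 × 562.15) = 0.003334 mol
n(Cl2) = (1/2) × 0.003334 = 0.001667 mol
m(Cl2) = 0.001667 × 70.91 = 0.1182 g

0.118 g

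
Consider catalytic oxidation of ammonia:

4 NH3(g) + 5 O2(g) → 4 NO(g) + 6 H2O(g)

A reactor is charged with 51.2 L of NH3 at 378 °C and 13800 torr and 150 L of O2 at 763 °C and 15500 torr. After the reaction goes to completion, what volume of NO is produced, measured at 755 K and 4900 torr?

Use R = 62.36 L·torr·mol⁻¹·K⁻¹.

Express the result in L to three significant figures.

n(NH3) = PV/RT = (13800 × 51.2) / (62.36 × 651.15) = 17.40 mol
n(O2) = PV/RT = (15500 × 150) / (62.36 × 1036.15) = 35.98 mol
For 17.40 mol NH3, stoichiometry requires (5/4) × 17.40 = 21.75 mol O2; 35.98 mol is available, so NH3 is limiting.
n(NO) = (4/4) × 17.40 = 17.40 mol
V(NO) = nRT/P = 17.40 × 62.36 × 755 / 4900 = 167.2 L

167 L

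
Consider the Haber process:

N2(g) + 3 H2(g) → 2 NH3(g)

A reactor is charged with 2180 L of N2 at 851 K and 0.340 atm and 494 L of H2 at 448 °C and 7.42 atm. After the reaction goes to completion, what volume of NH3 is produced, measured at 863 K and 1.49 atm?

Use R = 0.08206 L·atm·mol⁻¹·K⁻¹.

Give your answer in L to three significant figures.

n(N2) = PV/RT = (0.340 × 2180) / (0.08206 × 851) = 10.61 mol
n(H2) = PV/RT = (7.42 × 494) / (0.08206 × 721.15) = 61.94 mol
For 10.61 mol N2, stoichiometry requires (3/1) × 10.61 = 31.83 mol H2; 61.94 mol is available, so N2 is limiting.
n(NH3) = (2/1) × 10.61 = 21.22 mol
V(NH3) = nRT/P = 21.22 × 0.08206 × 863 / 1.49 = 1009 L

1010 L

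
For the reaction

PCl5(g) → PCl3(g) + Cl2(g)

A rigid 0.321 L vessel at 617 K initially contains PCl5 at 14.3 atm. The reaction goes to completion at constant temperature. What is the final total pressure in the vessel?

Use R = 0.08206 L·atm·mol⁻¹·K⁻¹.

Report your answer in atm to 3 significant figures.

28.6 atm

At constant T and V, P ∝ n(gas): 1 mol gas → 2 mol gas.
P_final = (2/1) × 14.3 = 28.60 atm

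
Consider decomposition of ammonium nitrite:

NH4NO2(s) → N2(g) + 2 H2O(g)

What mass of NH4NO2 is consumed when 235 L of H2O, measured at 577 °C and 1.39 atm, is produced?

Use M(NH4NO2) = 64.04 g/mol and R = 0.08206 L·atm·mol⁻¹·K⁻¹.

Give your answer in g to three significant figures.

n(H2O) = PV/RT = (1.39 × 235) / (0.08206 × 850.15) = 4.682 mol
n(NH4NO2) = (1/2) × 4.682 = 2.341 mol
m(NH4NO2) = 2.341 × 64.04 = 149.9 g

150 g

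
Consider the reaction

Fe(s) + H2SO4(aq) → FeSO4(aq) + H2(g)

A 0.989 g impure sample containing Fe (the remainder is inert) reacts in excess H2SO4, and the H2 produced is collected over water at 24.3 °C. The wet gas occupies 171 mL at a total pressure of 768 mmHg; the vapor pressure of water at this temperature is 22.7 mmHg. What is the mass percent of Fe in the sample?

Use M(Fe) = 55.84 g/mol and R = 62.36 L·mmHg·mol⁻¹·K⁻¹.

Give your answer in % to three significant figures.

38.8 %

P(H2) = 768 − 22.7 = 745.3 mmHg
n(H2) = PV/RT = (745.3 × 0.1710) / (62.36 × 297.45) = 0.006871 mol
n(Fe) = (1/1) × 0.006871 = 0.006871 mol
m(Fe) = 0.006871 × 55.84 = 0.3837 g
%Fe = 0.3837 / 0.989 × 100 = 38.80%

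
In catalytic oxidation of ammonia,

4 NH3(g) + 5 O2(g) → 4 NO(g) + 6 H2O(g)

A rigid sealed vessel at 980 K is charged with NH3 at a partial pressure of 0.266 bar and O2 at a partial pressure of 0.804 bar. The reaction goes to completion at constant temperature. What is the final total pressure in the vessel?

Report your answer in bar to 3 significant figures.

1.14 bar

With V and T fixed, P_i ∝ n_i, so the mole ratios apply directly to partial pressures at 980 K.
P(O2) required for 0.266 bar of NH3 = (5/4) × 0.266 = 0.3325 bar; available 0.804 bar, so NH3 is limiting.
P(O2) remaining = 0.804 − (5/4) × 0.266 = 0.4715 bar
P(gaseous products) = (4+6)/4 × 0.266 = 0.6650 bar
P_total at 980 K = 0.4715 + 0.6650 = 1.137 bar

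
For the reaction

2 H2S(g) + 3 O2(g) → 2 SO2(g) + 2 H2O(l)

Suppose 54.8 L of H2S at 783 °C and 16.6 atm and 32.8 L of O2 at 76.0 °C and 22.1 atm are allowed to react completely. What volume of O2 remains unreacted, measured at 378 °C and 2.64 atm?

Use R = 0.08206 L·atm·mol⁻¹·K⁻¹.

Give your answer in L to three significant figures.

n(H2S) = PV/RT = (16.6 × 54.8) / (0.08206 × 1056.15) = 10.50 mol
n(O2) = PV/RT = (22.1 × 32.8) / (0.08206 × 349.15) = 25.30 mol
For 10.50 mol H2S, stoichiometry requires (3/2) × 10.50 = 15.75 mol O2; 25.30 mol is available, so H2S is limiting.
n(O2) consumed = (3/2) × 10.50 = 15.75 mol; remaining = 25.30 − 15.75 = 9.550 mol
V(O2) = nRT/P = 9.550 × 0.08206 × 651.15 / 2.64 = 193.3 L

193 L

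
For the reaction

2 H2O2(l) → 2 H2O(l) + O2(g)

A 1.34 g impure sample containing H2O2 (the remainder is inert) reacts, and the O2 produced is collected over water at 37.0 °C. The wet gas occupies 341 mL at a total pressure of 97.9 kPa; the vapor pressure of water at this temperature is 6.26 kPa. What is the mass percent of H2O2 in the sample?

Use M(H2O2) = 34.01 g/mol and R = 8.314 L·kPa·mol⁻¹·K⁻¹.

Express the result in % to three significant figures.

61.5 %

P(O2) = 97.9 − 6.26 = 91.64 kPa
n(O2) = PV/RT = (91.64 × 0.3410) / (8.314 × 310.15) = 0.01212 mol
n(H2O2) = (2/1) × 0.01212 = 0.02424 mol
m(H2O2) = 0.02424 × 34.01 = 0.8244 g
%H2O2 = 0.8244 / 1.34 × 100 = 61.52%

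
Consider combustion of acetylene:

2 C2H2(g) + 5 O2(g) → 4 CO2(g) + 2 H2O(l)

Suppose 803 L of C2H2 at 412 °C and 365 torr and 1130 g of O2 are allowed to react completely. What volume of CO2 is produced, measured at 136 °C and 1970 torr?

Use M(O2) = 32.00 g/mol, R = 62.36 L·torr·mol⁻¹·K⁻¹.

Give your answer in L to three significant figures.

n(C2H2) = PV/RT = (365 × 803) / (62.36 × 685.15) = 6.860 mol
n(O2) = 1130 / 32.00 = 35.31 mol
For 6.860 mol C2H2, stoichiometry requires (5/2) × 6.860 = 17.15 mol O2; 35.31 mol is available, so C2H2 is limiting.
n(CO2) = (4/2) × 6.860 = 13.72 mol
V(CO2) = nRT/P = 13.72 × 62.36 × 409.15 / 1970 = 177.7 L

178 L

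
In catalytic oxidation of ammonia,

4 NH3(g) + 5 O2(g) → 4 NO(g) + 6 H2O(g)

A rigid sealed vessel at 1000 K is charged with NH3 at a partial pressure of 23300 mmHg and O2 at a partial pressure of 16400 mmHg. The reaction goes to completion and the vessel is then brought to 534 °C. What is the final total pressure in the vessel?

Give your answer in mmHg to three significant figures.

34700 mmHg

At constant V, partial pressures at 1000 K are proportional to moles, so apply stoichiometry directly to pressures.
P(O2) required for 23300 mmHg of NH3 = (5/4) × 23300 = 29120 mmHg; available 16400 mmHg, so O2 is limiting.
P(NH3) remaining = 23300 − (4/5) × 16400 = 10180 mmHg
P(gaseous products) = (4+6)/5 × 16400 = 32800 mmHg
P_total at 1000 K = 10180 + 32800 = 42980 mmHg
Scaling to 534 °C: P = 42980 × 807.15/1000 = 34690 mmHg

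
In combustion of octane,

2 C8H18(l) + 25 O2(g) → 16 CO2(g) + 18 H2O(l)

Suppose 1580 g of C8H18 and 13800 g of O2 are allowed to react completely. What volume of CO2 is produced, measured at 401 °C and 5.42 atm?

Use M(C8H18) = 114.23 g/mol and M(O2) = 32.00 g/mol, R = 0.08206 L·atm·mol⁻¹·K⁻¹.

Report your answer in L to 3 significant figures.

1130 L

n(C8H18) = 1580 / 114.23 = 13.83 mol
n(O2) = 13800 / 32.00 = 431.2 mol
For 13.83 mol C8H18, stoichiometry requires (25/2) × 13.83 = 172.9 mol O2; 431.2 mol is available, so C8H18 is limiting.
n(CO2) = (16/2) × 13.83 = 110.6 mol
V(CO2) = nRT/P = 110.6 × 0.08206 × 674.15 / 5.42 = 1129 L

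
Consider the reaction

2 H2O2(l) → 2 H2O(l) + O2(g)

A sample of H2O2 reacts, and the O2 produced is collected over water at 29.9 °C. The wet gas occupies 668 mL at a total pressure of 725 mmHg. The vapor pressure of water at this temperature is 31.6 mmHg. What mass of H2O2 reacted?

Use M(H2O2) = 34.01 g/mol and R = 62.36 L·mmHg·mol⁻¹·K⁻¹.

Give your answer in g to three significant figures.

1.67 g

P(O2) = 725 − 31.6 = 693.4 mmHg
n(O2) = PV/RT = (693.4 × 0.6680) / (62.36 × 303.05) = 0.02451 mol
n(H2O2) = (2/1) × 0.02451 = 0.04902 mol
m(H2O2) = 0.04902 × 34.01 = 1.667 g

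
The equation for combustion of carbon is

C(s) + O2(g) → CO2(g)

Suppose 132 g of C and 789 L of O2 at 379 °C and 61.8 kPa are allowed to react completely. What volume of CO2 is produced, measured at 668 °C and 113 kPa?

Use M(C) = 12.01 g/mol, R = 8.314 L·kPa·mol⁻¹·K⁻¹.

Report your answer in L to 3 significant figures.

623 L

n(C) = 132 / 12.01 = 10.99 mol
n(O2) = PV/RT = (61.8 × 789) / (8.314 × 652.15) = 8.993 mol
For 10.99 mol C, stoichiometry requires (1/1) × 10.99 = 10.99 mol O2; 8.993 mol is available, so O2 is limiting.
n(CO2) = (1/1) × 8.993 = 8.993 mol
V(CO2) = nRT/P = 8.993 × 8.314 × 941.15 / 113 = 622.7 L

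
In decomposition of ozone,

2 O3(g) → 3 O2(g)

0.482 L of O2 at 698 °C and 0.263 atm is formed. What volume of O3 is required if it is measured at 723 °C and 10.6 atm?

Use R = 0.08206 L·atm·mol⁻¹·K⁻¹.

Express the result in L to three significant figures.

0.00818 L

n(O2) = PV/RT = (0.263 × 0.482) / (0.08206 × 971.15) = 0.001591 mol
n(O3) = (2/3) × 0.001591 = 0.001061 mol
V = nRT/P = 0.001061 × 0.08206 × 996.15 / 10.6 = 0.008182 L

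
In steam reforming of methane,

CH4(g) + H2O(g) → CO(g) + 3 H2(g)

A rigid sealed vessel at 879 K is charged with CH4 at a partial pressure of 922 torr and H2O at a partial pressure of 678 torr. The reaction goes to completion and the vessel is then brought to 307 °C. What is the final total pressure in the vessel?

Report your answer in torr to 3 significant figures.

At constant V, partial pressures at 879 K are proportional to moles, so apply stoichiometry directly to pressures.
P(H2O) required for 922 torr of CH4 = (1/1) × 922 = 922.0 torr; available 678 torr, so H2O is limiting.
P(CH4) remaining = 922 − (1/1) × 678 = 244.0 torr
P(gaseous products) = (1+3)/1 × 678 = 2712 torr
P_total at 879 K = 244.0 + 2712 = 2956 torr
Scaling to 307 °C: P = 2956 × 580.15/879 = 1951 torr

1950 torr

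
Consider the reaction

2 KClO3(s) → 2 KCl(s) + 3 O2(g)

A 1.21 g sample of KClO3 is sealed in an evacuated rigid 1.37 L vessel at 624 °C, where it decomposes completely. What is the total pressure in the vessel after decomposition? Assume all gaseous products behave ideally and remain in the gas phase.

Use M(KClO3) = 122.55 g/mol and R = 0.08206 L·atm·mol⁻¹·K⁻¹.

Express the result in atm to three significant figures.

n(KClO3) = 1.21 / 122.55 = 0.009874 mol
n(gas produced) = (3/2) × 0.009874 = 0.01481 mol
P = nRT/V = 0.01481 × 0.08206 × 897.15 / 1.37 = 0.7958 atm

0.796 atm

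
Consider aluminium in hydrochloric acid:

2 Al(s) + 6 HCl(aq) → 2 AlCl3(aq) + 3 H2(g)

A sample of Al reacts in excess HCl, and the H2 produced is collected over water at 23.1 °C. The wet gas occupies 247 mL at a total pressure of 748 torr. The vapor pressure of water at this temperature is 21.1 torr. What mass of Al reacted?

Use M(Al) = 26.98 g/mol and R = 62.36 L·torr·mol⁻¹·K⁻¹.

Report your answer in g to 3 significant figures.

P(H2) = 748 − 21.1 = 726.9 torr
n(H2) = PV/RT = (726.9 × 0.2470) / (62.36 × 296.25) = 0.009719 mol
n(Al) = (2/3) × 0.009719 = 0.006479 mol
m(Al) = 0.006479 × 26.98 = 0.1748 g

0.175 g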